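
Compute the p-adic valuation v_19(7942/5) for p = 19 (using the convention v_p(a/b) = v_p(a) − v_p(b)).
v_19(7942/5) = 2

Factor powers of 19 from the numerator and denominator of the reduced fraction: 7942 = 19^2 · 22 and 5 = 19^0 · 5. Apply v_p(a/b) = v_p(a) − v_p(b): v_19(7942/5) = 2 − 0 = 2.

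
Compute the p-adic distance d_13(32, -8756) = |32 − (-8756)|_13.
d_13(32, -8756) = 1/2197

Step 1 — x − y = 32 − (-8756) = 8788. Step 2 — v_13(8788) = 3 (factor: 8788 = (13^3 · 4); the sign does not affect v_p). Step 3 — |x − y|_13 = 13^{-3} = 1/2197.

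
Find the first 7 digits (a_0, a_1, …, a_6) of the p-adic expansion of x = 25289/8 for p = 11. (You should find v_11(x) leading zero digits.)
(a_0, …, a_6) = (0, 0, 0, 1, 7, 9, 6)

v_11(25289/8) = 3, so a_0 = ... = a_2 = 0. Factor out: x = 11^3 · u with u = 19/8 a unit in ℤ_11. Expand u iteratively via a_{v+i} = u_i mod 11, u_{i+1} = (u_i − a_{v+i})/11:
  u_0 = 19/8;  a_3 = 1;  u_1 = (u_0 − 1)/11 = 1/8
  u_1 = 1/8;  a_4 = 7;  u_2 = (u_1 − 7)/11 = -5/8
  u_2 = -5/8;  a_5 = 9;  u_3 = (u_2 − 9)/11 = -7/8
  u_3 = -7/8;  a_6 = 6;  u_4 = (u_3 − 6)/11 = -5/8
Digits: (0, 0, 0, 1, 7, 9, 6).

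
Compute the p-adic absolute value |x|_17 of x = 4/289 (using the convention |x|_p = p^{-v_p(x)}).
|4/289|_17 = 289

Step 1 — compute v_17(x) by factoring powers of 17 out of the numerator and denominator: v_17(4/289) = -2. Step 2 — apply |x|_p = p^{-v_p(x)} = 17^{2} = 289.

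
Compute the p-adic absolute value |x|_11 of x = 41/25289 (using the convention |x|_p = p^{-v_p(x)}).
|41/25289|_11 = 1331

Step 1 — compute v_11(x) by factoring powers of 11 out of the numerator and denominator: v_11(41/25289) = -3. Step 2 — apply |x|_p = p^{-v_p(x)} = 11^{3} = 1331.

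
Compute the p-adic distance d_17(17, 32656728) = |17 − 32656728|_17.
d_17(17, 32656728) = 1/1419857

Step 1 — x − y = 17 − 32656728 = -32656711. Step 2 — v_17(-32656711) = 5 (factor: -32656711 = −(17^5 · 23); the sign does not affect v_p). Step 3 — |x − y|_17 = 17^{-5} = 1/1419857.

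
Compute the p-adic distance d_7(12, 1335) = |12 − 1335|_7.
d_7(12, 1335) = 1/49

Step 1 — x − y = 12 − 1335 = -1323. Step 2 — v_7(-1323) = 2 (factor: -1323 = −(7^2 · 27); the sign does not affect v_p). Step 3 — |x − y|_7 = 7^{-2} = 1/49.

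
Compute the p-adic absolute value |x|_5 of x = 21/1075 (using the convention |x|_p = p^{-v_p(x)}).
|21/1075|_5 = 25

Step 1 — compute v_5(x) by factoring powers of 5 out of the numerator and denominator: v_5(21/1075) = -2. Step 2 — apply |x|_p = p^{-v_p(x)} = 5^{2} = 25.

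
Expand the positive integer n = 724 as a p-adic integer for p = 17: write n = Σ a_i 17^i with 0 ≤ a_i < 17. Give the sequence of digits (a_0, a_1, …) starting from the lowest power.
(a_0, a_1, …) = (10, 8, 2)

Repeated division by 17 gives the digits low-to-high: 724 = 10 + 8·17^1 + 2·17^2. Digit sequence: (10, 8, 2).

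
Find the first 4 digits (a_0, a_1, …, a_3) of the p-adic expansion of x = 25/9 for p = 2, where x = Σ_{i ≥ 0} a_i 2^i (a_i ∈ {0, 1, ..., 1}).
(a_0, …, a_3) = (1, 0, 0, 0)

v_2(25/9) = 0 (numerator and denominator both coprime to 2), so x ∈ ℤ_2^×. Compute digits iteratively via a_i = x_i mod 2, x_{i+1} = (x_i − a_i)/2, with x_0 = x:
  x_0 = 25/9;  a_0 = 1;  x_1 = (x_0 − 1)/2 = 8/9
  x_1 = 8/9;  a_1 = 0;  x_2 = (x_1 − 0)/2 = 4/9
  x_2 = 4/9;  a_2 = 0;  x_3 = (x_2 − 0)/2 = 2/9
  x_3 = 2/9;  a_3 = 0;  x_4 = (x_3 − 0)/2 = 1/9
Digits: (1, 0, 0, 0).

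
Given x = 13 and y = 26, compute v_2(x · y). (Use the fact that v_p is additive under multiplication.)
v_2(338) = 1

v_p(x) = 0 (factor: 13 = 2^0 · 13); v_p(y) = 1 (factor: 26 = 2^1 · 13). Additivity: v_p(xy) = v_p(x) + v_p(y) = 0 + 1 = 1. (Direct check: xy = 338 = 2^1 · (169).)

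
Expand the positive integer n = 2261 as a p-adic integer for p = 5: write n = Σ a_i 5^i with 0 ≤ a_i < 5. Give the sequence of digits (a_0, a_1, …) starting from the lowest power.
(a_0, a_1, …) = (1, 2, 0, 3, 3)

Repeated division by 5 gives the digits low-to-high: 2261 = 1 + 2·5^1 + 3·5^3 + 3·5^4. Digit sequence: (1, 2, 0, 3, 3).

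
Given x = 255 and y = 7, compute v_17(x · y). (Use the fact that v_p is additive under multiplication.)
v_17(1785) = 1

v_p(x) = 1 (factor: 255 = 17^1 · 15); v_p(y) = 0 (factor: 7 = 17^0 · 7). Additivity: v_p(xy) = v_p(x) + v_p(y) = 1 + 0 = 1. (Direct check: xy = 1785 = 17^1 · (105).)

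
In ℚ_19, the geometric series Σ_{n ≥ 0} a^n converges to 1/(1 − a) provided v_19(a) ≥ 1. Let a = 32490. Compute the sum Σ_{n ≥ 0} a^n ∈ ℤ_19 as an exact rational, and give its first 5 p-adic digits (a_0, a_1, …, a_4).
Σ a^n = 1/(1 − a) = -1/32489;  first 5 digits = (1, 0, 14, 4, 6)

v_19(a) = 2 ≥ 1, so the series converges in ℤ_19 to 1/(1 − a) = 1/(1 − 32490) = -1/32489. Expand this rational in ℤ_19: compute digits iteratively via d_i = x_i mod 19, x_{i+1} = (x_i − d_i)/19. The first 5 digits are (1, 0, 14, 4, 6).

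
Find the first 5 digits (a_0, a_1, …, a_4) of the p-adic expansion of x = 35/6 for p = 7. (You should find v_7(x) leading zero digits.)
(a_0, …, a_4) = (0, 2, 1, 1, 1)

v_7(35/6) = 1, so a_0 = ... = a_0 = 0. Factor out: x = 7^1 · u with u = 5/6 a unit in ℤ_7. Expand u iteratively via a_{v+i} = u_i mod 7, u_{i+1} = (u_i − a_{v+i})/7:
  u_0 = 5/6;  a_1 = 2;  u_1 = (u_0 − 2)/7 = -1/6
  u_1 = -1/6;  a_2 = 1;  u_2 = (u_1 − 1)/7 = -1/6
  u_2 = -1/6;  a_3 = 1;  u_3 = (u_2 − 1)/7 = -1/6
  u_3 = -1/6;  a_4 = 1;  u_4 = (u_3 − 1)/7 = -1/6
Digits: (0, 2, 1, 1, 1).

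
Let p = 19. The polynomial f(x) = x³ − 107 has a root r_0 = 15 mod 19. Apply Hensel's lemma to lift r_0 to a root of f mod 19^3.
r_2 = 3948 (mod 6859)

Hensel: r_{i+1} = r_i − f(r_i)/f′(r_i) mod 19^{i+2}, where f′(x) = 3x². Iterate:
  r_0 = 15 (mod 19)
  r_1 = 338 (mod 361)
  r_2 = 3948 (mod 6859)
Final: r = 3948 with f(r) ≡ 0 mod 19^3.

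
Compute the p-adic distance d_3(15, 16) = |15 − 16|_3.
d_3(15, 16) = 1

Step 1 — x − y = 15 − 16 = -1. Step 2 — v_3(-1) = 0 (factor: -1 = −(3^0 · 1); the sign does not affect v_p). Step 3 — |x − y|_3 = 3^{0} = 1.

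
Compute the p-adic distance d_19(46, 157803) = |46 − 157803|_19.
d_19(46, 157803) = 1/6859

Step 1 — x − y = 46 − 157803 = -157757. Step 2 — v_19(-157757) = 3 (factor: -157757 = −(19^3 · 23); the sign does not affect v_p). Step 3 — |x − y|_19 = 19^{-3} = 1/6859.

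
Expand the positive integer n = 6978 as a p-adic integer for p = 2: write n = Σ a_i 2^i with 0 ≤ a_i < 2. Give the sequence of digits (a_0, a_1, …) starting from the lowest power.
(a_0, a_1, …) = (0, 1, 0, 0, 0, 0, 1, 0, 1, 1, 0, 1, 1)

Repeated division by 2 gives the digits low-to-high: 6978 = 1·2^1 + 1·2^6 + 1·2^8 + 1·2^9 + 1·2^11 + 1·2^12. Digit sequence: (0, 1, 0, 0, 0, 0, 1, 0, 1, 1, 0, 1, 1).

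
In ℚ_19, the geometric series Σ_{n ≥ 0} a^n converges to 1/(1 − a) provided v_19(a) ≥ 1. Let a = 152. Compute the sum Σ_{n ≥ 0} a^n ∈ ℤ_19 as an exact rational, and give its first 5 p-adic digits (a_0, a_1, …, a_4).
Σ a^n = 1/(1 − a) = -1/151;  first 5 digits = (1, 8, 7, 2, 0)

v_19(a) = 1 ≥ 1, so the series converges in ℤ_19 to 1/(1 − a) = 1/(1 − 152) = -1/151. Expand this rational in ℤ_19: compute digits iteratively via d_i = x_i mod 19, x_{i+1} = (x_i − d_i)/19. The first 5 digits are (1, 8, 7, 2, 0).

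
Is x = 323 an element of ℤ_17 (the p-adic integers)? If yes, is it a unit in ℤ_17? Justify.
x ∈ ℤ_17 but not a unit; v_17(x) = 1 > 0

ℤ_17 = {x ∈ ℚ_17 : v_17(x) ≥ 0} and ℤ_17^× = {x ∈ ℤ_17 : v_17(x) = 0}. Here v_17(323) = v_17(num) − v_17(den) = 1; compare against these criteria.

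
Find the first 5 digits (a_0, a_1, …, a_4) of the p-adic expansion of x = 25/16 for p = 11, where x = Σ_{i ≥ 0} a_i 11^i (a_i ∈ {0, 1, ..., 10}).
(a_0, …, a_4) = (5, 10, 8, 4, 3)

v_11(25/16) = 0 (numerator and denominator both coprime to 11), so x ∈ ℤ_11^×. Compute digits iteratively via a_i = x_i mod 11, x_{i+1} = (x_i − a_i)/11, with x_0 = x:
  x_0 = 25/16;  a_0 = 5;  x_1 = (x_0 − 5)/11 = -5/16
  x_1 = -5/16;  a_1 = 10;  x_2 = (x_1 − 10)/11 = -15/16
  x_2 = -15/16;  a_2 = 8;  x_3 = (x_2 − 8)/11 = -13/16
  x_3 = -13/16;  a_3 = 4;  x_4 = (x_3 − 4)/11 = -7/16
  x_4 = -7/16;  a_4 = 3;  x_5 = (x_4 − 3)/11 = -5/16
Digits: (5, 10, 8, 4, 3).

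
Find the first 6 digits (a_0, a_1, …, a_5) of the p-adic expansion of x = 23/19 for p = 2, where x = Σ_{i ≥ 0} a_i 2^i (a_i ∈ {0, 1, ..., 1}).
(a_0, …, a_5) = (1, 0, 1, 1, 0, 1)

v_2(23/19) = 0 (numerator and denominator both coprime to 2), so x ∈ ℤ_2^×. Compute digits iteratively via a_i = x_i mod 2, x_{i+1} = (x_i − a_i)/2, with x_0 = x:
  x_0 = 23/19;  a_0 = 1;  x_1 = (x_0 − 1)/2 = 2/19
  x_1 = 2/19;  a_1 = 0;  x_2 = (x_1 − 0)/2 = 1/19
  x_2 = 1/19;  a_2 = 1;  x_3 = (x_2 − 1)/2 = -9/19
  x_3 = -9/19;  a_3 = 1;  x_4 = (x_3 − 1)/2 = -14/19
  x_4 = -14/19;  a_4 = 0;  x_5 = (x_4 − 0)/2 = -7/19
  x_5 = -7/19;  a_5 = 1;  x_6 = (x_5 − 1)/2 = -13/19
Digits: (1, 0, 1, 1, 0, 1).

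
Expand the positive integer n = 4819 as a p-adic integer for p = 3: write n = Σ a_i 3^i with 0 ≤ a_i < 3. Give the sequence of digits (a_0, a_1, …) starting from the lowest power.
(a_0, a_1, …) = (1, 1, 1, 1, 2, 1, 0, 2)

Repeated division by 3 gives the digits low-to-high: 4819 = 1 + 1·3^1 + 1·3^2 + 1·3^3 + 2·3^4 + 1·3^5 + 2·3^7. Digit sequence: (1, 1, 1, 1, 2, 1, 0, 2).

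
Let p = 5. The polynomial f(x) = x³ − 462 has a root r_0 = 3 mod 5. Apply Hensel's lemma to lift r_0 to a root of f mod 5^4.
r_3 = 483 (mod 625)

Hensel: r_{i+1} = r_i − f(r_i)/f′(r_i) mod 5^{i+2}, where f′(x) = 3x². Iterate:
  r_0 = 3 (mod 5)
  r_1 = 8 (mod 25)
  r_2 = 108 (mod 125)
  r_3 = 483 (mod 625)
Final: r = 483 with f(r) ≡ 0 mod 5^4.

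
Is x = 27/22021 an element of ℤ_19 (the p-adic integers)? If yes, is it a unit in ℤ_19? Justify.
x ∉ ℤ_19 (v_19(x) = -2 < 0)

ℤ_19 = {x ∈ ℚ_19 : v_19(x) ≥ 0} and ℤ_19^× = {x ∈ ℤ_19 : v_19(x) = 0}. Here v_19(27/22021) = v_19(num) − v_19(den) = -2; compare against these criteria.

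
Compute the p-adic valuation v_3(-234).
v_3(-234) = 2

v_3(n) is the largest exponent k such that 3^k divides n. Factor out: -234 = -3^2 · 26. (Sign doesn't affect v_p.) So v_3(-234) = 2.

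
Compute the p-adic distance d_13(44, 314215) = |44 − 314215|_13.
d_13(44, 314215) = 1/28561

Step 1 — x − y = 44 − 314215 = -314171. Step 2 — v_13(-314171) = 4 (factor: -314171 = −(13^4 · 11); the sign does not affect v_p). Step 3 — |x − y|_13 = 13^{-4} = 1/28561.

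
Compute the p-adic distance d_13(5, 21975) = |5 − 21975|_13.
d_13(5, 21975) = 1/2197

Step 1 — x − y = 5 − 21975 = -21970. Step 2 — v_13(-21970) = 3 (factor: -21970 = −(13^3 · 10); the sign does not affect v_p). Step 3 — |x − y|_13 = 13^{-3} = 1/2197.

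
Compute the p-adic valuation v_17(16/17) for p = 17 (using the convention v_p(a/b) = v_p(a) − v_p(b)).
v_17(16/17) = -1

Factor powers of 17 from the numerator and denominator of the reduced fraction: 16 = 17^0 · 16 and 17 = 17^1 · 1. Apply v_p(a/b) = v_p(a) − v_p(b): v_17(16/17) = 0 − 1 = -1.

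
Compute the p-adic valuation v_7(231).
v_7(231) = 1

v_7(n) is the largest exponent k such that 7^k divides n. Factor out: 231 = 7^1 · 33. (Sign doesn't affect v_p.) So v_7(231) = 1.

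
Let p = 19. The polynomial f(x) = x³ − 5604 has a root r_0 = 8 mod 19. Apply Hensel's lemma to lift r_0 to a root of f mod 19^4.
r_3 = 92443 (mod 130321)

Hensel: r_{i+1} = r_i − f(r_i)/f′(r_i) mod 19^{i+2}, where f′(x) = 3x². Iterate:
  r_0 = 8 (mod 19)
  r_1 = 27 (mod 361)
  r_2 = 3276 (mod 6859)
  r_3 = 92443 (mod 130321)
Final: r = 92443 with f(r) ≡ 0 mod 19^4.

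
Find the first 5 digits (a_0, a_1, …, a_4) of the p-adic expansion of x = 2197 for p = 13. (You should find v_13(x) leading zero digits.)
(a_0, …, a_4) = (0, 0, 0, 1, 0)

v_13(2197) = 3, so a_0 = ... = a_2 = 0. Factor out: x = 13^3 · u with u = 1 a unit in ℤ_13. Expand u iteratively via a_{v+i} = u_i mod 13, u_{i+1} = (u_i − a_{v+i})/13:
  u_0 = 1;  a_3 = 1;  u_1 = (u_0 − 1)/13 = 0
  u_1 = 0;  a_4 = 0;  u_2 = (u_1 − 0)/13 = 0
Digits: (0, 0, 0, 1, 0).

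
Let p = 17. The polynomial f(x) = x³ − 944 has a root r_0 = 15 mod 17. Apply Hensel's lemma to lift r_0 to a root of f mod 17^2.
r_1 = 270 (mod 289)

Hensel: r_{i+1} = r_i − f(r_i)/f′(r_i) mod 17^{i+2}, where f′(x) = 3x². Iterate:
  r_0 = 15 (mod 17)
  r_1 = 270 (mod 289)
Final: r = 270 with f(r) ≡ 0 mod 17^2.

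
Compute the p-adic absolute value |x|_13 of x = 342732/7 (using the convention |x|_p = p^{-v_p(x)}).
|342732/7|_13 = 1/28561

Step 1 — compute v_13(x) by factoring powers of 13 out of the numerator and denominator: v_13(342732/7) = 4. Step 2 — apply |x|_p = p^{-v_p(x)} = 13^{-4} = 1/28561.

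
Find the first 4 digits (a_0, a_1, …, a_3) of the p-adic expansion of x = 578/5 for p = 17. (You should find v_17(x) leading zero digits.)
(a_0, …, a_3) = (0, 0, 14, 6)

v_17(578/5) = 2, so a_0 = ... = a_1 = 0. Factor out: x = 17^2 · u with u = 2/5 a unit in ℤ_17. Expand u iteratively via a_{v+i} = u_i mod 17, u_{i+1} = (u_i − a_{v+i})/17:
  u_0 = 2/5;  a_2 = 14;  u_1 = (u_0 − 14)/17 = -4/5
  u_1 = -4/5;  a_3 = 6;  u_2 = (u_1 − 6)/17 = -2/5
Digits: (0, 0, 14, 6).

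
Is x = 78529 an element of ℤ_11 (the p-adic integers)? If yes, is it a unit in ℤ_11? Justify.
x ∈ ℤ_11 but not a unit; v_11(x) = 3 > 0

ℤ_11 = {x ∈ ℚ_11 : v_11(x) ≥ 0} and ℤ_11^× = {x ∈ ℤ_11 : v_11(x) = 0}. Here v_11(78529) = v_11(num) − v_11(den) = 3; compare against these criteria.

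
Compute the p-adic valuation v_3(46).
v_3(46) = 0

v_3(n) is the largest exponent k such that 3^k divides n. Factor out: 46 = 3^0 · 46. (Sign doesn't affect v_p.) So v_3(46) = 0.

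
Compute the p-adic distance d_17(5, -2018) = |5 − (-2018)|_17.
d_17(5, -2018) = 1/289

Step 1 — x − y = 5 − (-2018) = 2023. Step 2 — v_17(2023) = 2 (factor: 2023 = (17^2 · 7); the sign does not affect v_p). Step 3 — |x − y|_17 = 17^{-2} = 1/289.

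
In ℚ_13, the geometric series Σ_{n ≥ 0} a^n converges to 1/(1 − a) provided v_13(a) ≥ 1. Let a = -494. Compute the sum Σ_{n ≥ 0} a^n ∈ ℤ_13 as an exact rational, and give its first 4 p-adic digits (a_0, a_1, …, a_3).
Σ a^n = 1/(1 − a) = 1/495;  first 4 digits = (1, 1, 11, 7)

v_13(a) = 1 ≥ 1, so the series converges in ℤ_13 to 1/(1 − a) = 1/(1 − (-494)) = 1/495. Expand this rational in ℤ_13: compute digits iteratively via d_i = x_i mod 13, x_{i+1} = (x_i − d_i)/13. The first 4 digits are (1, 1, 11, 7).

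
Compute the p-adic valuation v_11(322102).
v_11(322102) = 5

v_11(n) is the largest exponent k such that 11^k divides n. Factor out: 322102 = 11^5 · 2. (Sign doesn't affect v_p.) So v_11(322102) = 5.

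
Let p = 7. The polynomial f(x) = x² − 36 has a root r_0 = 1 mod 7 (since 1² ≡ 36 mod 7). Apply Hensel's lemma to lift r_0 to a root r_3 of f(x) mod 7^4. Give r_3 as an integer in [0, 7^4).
r_3 = 2395 (mod 2401)

Hensel's recurrence: r_{i+1} = r_i − f(r_i)·(f′(r_i))^{-1} mod 7^{i+2}, with f′(x) = 2x. Iterate:
  r_0 = 1 (mod 7)
  r_1 = 43 (mod 49)
  r_2 = 337 (mod 343)
  r_3 = 2395 (mod 2401)
Final: r_3 = 2395, and one checks f(r_3) ≡ 0 mod 7^4.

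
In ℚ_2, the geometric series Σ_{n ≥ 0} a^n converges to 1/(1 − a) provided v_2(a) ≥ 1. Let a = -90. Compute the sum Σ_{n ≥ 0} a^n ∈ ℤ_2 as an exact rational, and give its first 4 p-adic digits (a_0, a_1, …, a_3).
Σ a^n = 1/(1 − a) = 1/91;  first 4 digits = (1, 1, 0, 0)

v_2(a) = 1 ≥ 1, so the series converges in ℤ_2 to 1/(1 − a) = 1/(1 − (-90)) = 1/91. Expand this rational in ℤ_2: compute digits iteratively via d_i = x_i mod 2, x_{i+1} = (x_i − d_i)/2. The first 4 digits are (1, 1, 0, 0).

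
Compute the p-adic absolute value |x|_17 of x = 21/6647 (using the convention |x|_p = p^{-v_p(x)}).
|21/6647|_17 = 289

Step 1 — compute v_17(x) by factoring powers of 17 out of the numerator and denominator: v_17(21/6647) = -2. Step 2 — apply |x|_p = p^{-v_p(x)} = 17^{2} = 289.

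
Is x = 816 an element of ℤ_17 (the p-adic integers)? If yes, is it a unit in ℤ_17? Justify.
x ∈ ℤ_17 but not a unit; v_17(x) = 1 > 0

ℤ_17 = {x ∈ ℚ_17 : v_17(x) ≥ 0} and ℤ_17^× = {x ∈ ℤ_17 : v_17(x) = 0}. Here v_17(816) = v_17(num) − v_17(den) = 1; compare against these criteria.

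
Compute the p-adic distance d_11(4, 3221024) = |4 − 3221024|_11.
d_11(4, 3221024) = 1/161051

Step 1 — x − y = 4 − 3221024 = -3221020. Step 2 — v_11(-3221020) = 5 (factor: -3221020 = −(11^5 · 20); the sign does not affect v_p). Step 3 — |x − y|_11 = 11^{-5} = 1/161051.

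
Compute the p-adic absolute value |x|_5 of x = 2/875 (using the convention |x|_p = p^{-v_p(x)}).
|2/875|_5 = 125

Step 1 — compute v_5(x) by factoring powers of 5 out of the numerator and denominator: v_5(2/875) = -3. Step 2 — apply |x|_p = p^{-v_p(x)} = 5^{3} = 125.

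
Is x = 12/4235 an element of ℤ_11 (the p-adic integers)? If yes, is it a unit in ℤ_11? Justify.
x ∉ ℤ_11 (v_11(x) = -2 < 0)

ℤ_11 = {x ∈ ℚ_11 : v_11(x) ≥ 0} and ℤ_11^× = {x ∈ ℤ_11 : v_11(x) = 0}. Here v_11(12/4235) = v_11(num) − v_11(den) = -2; compare against these criteria.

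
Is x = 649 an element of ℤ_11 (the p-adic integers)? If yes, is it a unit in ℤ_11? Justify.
x ∈ ℤ_11 but not a unit; v_11(x) = 1 > 0

ℤ_11 = {x ∈ ℚ_11 : v_11(x) ≥ 0} and ℤ_11^× = {x ∈ ℤ_11 : v_11(x) = 0}. Here v_11(649) = v_11(num) − v_11(den) = 1; compare against these criteria.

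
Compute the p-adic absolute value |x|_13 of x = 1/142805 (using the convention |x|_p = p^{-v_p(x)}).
|1/142805|_13 = 28561

Step 1 — compute v_13(x) by factoring powers of 13 out of the numerator and denominator: v_13(1/142805) = -4. Step 2 — apply |x|_p = p^{-v_p(x)} = 13^{4} = 28561.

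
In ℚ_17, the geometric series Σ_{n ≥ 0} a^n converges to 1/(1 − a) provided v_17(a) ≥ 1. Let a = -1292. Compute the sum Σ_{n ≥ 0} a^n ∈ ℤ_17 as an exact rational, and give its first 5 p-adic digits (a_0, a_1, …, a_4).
Σ a^n = 1/(1 − a) = 1/1293;  first 5 digits = (1, 9, 8, 14, 2)

v_17(a) = 1 ≥ 1, so the series converges in ℤ_17 to 1/(1 − a) = 1/(1 − (-1292)) = 1/1293. Expand this rational in ℤ_17: compute digits iteratively via d_i = x_i mod 17, x_{i+1} = (x_i − d_i)/17. The first 5 digits are (1, 9, 8, 14, 2).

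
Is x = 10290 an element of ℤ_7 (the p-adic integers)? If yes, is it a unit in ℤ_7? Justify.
x ∈ ℤ_7 but not a unit; v_7(x) = 3 > 0

ℤ_7 = {x ∈ ℚ_7 : v_7(x) ≥ 0} and ℤ_7^× = {x ∈ ℤ_7 : v_7(x) = 0}. Here v_7(10290) = v_7(num) − v_7(den) = 3; compare against these criteria.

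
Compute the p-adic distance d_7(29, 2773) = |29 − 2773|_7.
d_7(29, 2773) = 1/343

Step 1 — x − y = 29 − 2773 = -2744. Step 2 — v_7(-2744) = 3 (factor: -2744 = −(7^3 · 8); the sign does not affect v_p). Step 3 — |x − y|_7 = 7^{-3} = 1/343.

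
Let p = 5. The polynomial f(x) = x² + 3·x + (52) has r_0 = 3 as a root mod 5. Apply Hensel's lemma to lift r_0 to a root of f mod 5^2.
r_1 = 23 (mod 25)

Hensel: r_{i+1} = r_i − f(r_i)·(f′(r_i))^{-1} mod 5^{i+2}, f′(x) = 2x + 3. Iterate:
  r_0 = 3 (mod 5)
  r_1 = 23 (mod 25)
Final: r = 23 satisfies f(r) ≡ 0 mod 5^2.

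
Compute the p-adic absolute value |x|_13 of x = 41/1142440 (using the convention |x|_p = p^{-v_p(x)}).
|41/1142440|_13 = 28561

Step 1 — compute v_13(x) by factoring powers of 13 out of the numerator and denominator: v_13(41/1142440) = -4. Step 2 — apply |x|_p = p^{-v_p(x)} = 13^{4} = 28561.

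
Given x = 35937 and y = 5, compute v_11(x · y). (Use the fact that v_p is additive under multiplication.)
v_11(179685) = 3

v_p(x) = 3 (factor: 35937 = 11^3 · 27); v_p(y) = 0 (factor: 5 = 11^0 · 5). Additivity: v_p(xy) = v_p(x) + v_p(y) = 3 + 0 = 3. (Direct check: xy = 179685 = 11^3 · (135).)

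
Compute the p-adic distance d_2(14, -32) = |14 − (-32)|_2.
d_2(14, -32) = 1/2

Step 1 — x − y = 14 − (-32) = 46. Step 2 — v_2(46) = 1 (factor: 46 = (2^1 · 23); the sign does not affect v_p). Step 3 — |x − y|_2 = 2^{-1} = 1/2.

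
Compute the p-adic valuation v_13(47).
v_13(47) = 0

v_13(n) is the largest exponent k such that 13^k divides n. Factor out: 47 = 13^0 · 47. (Sign doesn't affect v_p.) So v_13(47) = 0.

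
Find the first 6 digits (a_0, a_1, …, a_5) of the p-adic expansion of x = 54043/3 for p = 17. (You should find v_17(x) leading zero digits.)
(a_0, …, a_5) = (0, 0, 0, 15, 5, 11)

v_17(54043/3) = 3, so a_0 = ... = a_2 = 0. Factor out: x = 17^3 · u with u = 11/3 a unit in ℤ_17. Expand u iteratively via a_{v+i} = u_i mod 17, u_{i+1} = (u_i − a_{v+i})/17:
  u_0 = 11/3;  a_3 = 15;  u_1 = (u_0 − 15)/17 = -2/3
  u_1 = -2/3;  a_4 = 5;  u_2 = (u_1 − 5)/17 = -1/3
  u_2 = -1/3;  a_5 = 11;  u_3 = (u_2 − 11)/17 = -2/3
Digits: (0, 0, 0, 15, 5, 11).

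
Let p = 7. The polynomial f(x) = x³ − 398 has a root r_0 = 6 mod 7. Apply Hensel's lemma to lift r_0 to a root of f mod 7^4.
r_3 = 2043 (mod 2401)

Hensel: r_{i+1} = r_i − f(r_i)/f′(r_i) mod 7^{i+2}, where f′(x) = 3x². Iterate:
  r_0 = 6 (mod 7)
  r_1 = 34 (mod 49)
  r_2 = 328 (mod 343)
  r_3 = 2043 (mod 2401)
Final: r = 2043 with f(r) ≡ 0 mod 7^4.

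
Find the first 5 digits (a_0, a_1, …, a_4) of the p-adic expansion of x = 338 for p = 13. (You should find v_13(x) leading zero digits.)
(a_0, …, a_4) = (0, 0, 2, 0, 0)

v_13(338) = 2, so a_0 = ... = a_1 = 0. Factor out: x = 13^2 · u with u = 2 a unit in ℤ_13. Expand u iteratively via a_{v+i} = u_i mod 13, u_{i+1} = (u_i − a_{v+i})/13:
  u_0 = 2;  a_2 = 2;  u_1 = (u_0 − 2)/13 = 0
  u_1 = 0;  a_3 = 0;  u_2 = (u_1 − 0)/13 = 0
  u_2 = 0;  a_4 = 0;  u_3 = (u_2 − 0)/13 = 0
Digits: (0, 0, 2, 0, 0).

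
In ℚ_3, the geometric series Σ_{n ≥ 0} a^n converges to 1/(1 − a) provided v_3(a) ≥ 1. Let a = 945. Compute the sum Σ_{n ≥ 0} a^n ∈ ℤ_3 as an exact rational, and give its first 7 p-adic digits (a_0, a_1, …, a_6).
Σ a^n = 1/(1 − a) = -1/944;  first 7 digits = (1, 0, 0, 2, 2, 0, 2)

v_3(a) = 3 ≥ 1, so the series converges in ℤ_3 to 1/(1 − a) = 1/(1 − 945) = -1/944. Expand this rational in ℤ_3: compute digits iteratively via d_i = x_i mod 3, x_{i+1} = (x_i − d_i)/3. The first 7 digits are (1, 0, 0, 2, 2, 0, 2).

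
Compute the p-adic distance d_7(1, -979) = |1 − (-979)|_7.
d_7(1, -979) = 1/49

Step 1 — x − y = 1 − (-979) = 980. Step 2 — v_7(980) = 2 (factor: 980 = (7^2 · 20); the sign does not affect v_p). Step 3 — |x − y|_7 = 7^{-2} = 1/49.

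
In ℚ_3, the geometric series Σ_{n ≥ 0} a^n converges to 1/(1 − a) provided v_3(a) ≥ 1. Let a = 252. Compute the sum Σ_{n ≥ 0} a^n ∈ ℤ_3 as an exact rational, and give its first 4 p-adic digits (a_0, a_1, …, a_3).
Σ a^n = 1/(1 − a) = -1/251;  first 4 digits = (1, 0, 1, 0)

v_3(a) = 2 ≥ 1, so the series converges in ℤ_3 to 1/(1 − a) = 1/(1 − 252) = -1/251. Expand this rational in ℤ_3: compute digits iteratively via d_i = x_i mod 3, x_{i+1} = (x_i − d_i)/3. The first 4 digits are (1, 0, 1, 0).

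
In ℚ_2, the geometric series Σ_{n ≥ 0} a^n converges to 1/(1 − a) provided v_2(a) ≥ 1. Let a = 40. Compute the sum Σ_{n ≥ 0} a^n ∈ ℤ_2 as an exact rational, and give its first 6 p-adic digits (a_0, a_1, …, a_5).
Σ a^n = 1/(1 − a) = -1/39;  first 6 digits = (1, 0, 0, 1, 0, 1)

v_2(a) = 3 ≥ 1, so the series converges in ℤ_2 to 1/(1 − a) = 1/(1 − 40) = -1/39. Expand this rational in ℤ_2: compute digits iteratively via d_i = x_i mod 2, x_{i+1} = (x_i − d_i)/2. The first 6 digits are (1, 0, 0, 1, 0, 1).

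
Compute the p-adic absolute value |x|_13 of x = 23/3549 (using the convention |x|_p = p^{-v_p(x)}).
|23/3549|_13 = 169

Step 1 — compute v_13(x) by factoring powers of 13 out of the numerator and denominator: v_13(23/3549) = -2. Step 2 — apply |x|_p = p^{-v_p(x)} = 13^{2} = 169.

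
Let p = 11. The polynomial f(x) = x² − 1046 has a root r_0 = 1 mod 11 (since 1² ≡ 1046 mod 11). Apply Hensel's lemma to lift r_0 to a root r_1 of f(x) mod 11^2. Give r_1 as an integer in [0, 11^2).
r_1 = 100 (mod 121)

Hensel's recurrence: r_{i+1} = r_i − f(r_i)·(f′(r_i))^{-1} mod 11^{i+2}, with f′(x) = 2x. Iterate:
  r_0 = 1 (mod 11)
  r_1 = 100 (mod 121)
Final: r_1 = 100, and one checks f(r_1) ≡ 0 mod 11^2.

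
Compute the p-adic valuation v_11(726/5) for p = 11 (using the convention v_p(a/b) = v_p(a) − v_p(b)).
v_11(726/5) = 2

Factor powers of 11 from the numerator and denominator of the reduced fraction: 726 = 11^2 · 6 and 5 = 11^0 · 5. Apply v_p(a/b) = v_p(a) − v_p(b): v_11(726/5) = 2 − 0 = 2.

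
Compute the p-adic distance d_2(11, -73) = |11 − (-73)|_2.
d_2(11, -73) = 1/4

Step 1 — x − y = 11 − (-73) = 84. Step 2 — v_2(84) = 2 (factor: 84 = (2^2 · 21); the sign does not affect v_p). Step 3 — |x − y|_2 = 2^{-2} = 1/4.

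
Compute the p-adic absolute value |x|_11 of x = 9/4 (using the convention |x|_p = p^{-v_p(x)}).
|9/4|_11 = 1

Step 1 — compute v_11(x) by factoring powers of 11 out of the numerator and denominator: v_11(9/4) = 0. Step 2 — apply |x|_p = p^{-v_p(x)} = 11^{0} = 1.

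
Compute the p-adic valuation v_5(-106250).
v_5(-106250) = 5

v_5(n) is the largest exponent k such that 5^k divides n. Factor out: -106250 = -5^5 · 34. (Sign doesn't affect v_p.) So v_5(-106250) = 5.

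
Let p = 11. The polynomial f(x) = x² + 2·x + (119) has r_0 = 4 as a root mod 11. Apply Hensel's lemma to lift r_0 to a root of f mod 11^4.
r_3 = 3535 (mod 14641)

Hensel: r_{i+1} = r_i − f(r_i)·(f′(r_i))^{-1} mod 11^{i+2}, f′(x) = 2x + 2. Iterate:
  r_0 = 4 (mod 11)
  r_1 = 26 (mod 121)
  r_2 = 873 (mod 1331)
  r_3 = 3535 (mod 14641)
Final: r = 3535 satisfies f(r) ≡ 0 mod 11^4.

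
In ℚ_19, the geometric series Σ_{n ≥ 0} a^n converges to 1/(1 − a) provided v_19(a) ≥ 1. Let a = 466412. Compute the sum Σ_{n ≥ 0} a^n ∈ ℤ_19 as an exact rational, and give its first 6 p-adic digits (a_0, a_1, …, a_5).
Σ a^n = 1/(1 − a) = -1/466411;  first 6 digits = (1, 0, 0, 11, 3, 0)

v_19(a) = 3 ≥ 1, so the series converges in ℤ_19 to 1/(1 − a) = 1/(1 − 466412) = -1/466411. Expand this rational in ℤ_19: compute digits iteratively via d_i = x_i mod 19, x_{i+1} = (x_i − d_i)/19. The first 6 digits are (1, 0, 0, 11, 3, 0).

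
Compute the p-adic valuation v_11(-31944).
v_11(-31944) = 3

v_11(n) is the largest exponent k such that 11^k divides n. Factor out: -31944 = -11^3 · 24. (Sign doesn't affect v_p.) So v_11(-31944) = 3.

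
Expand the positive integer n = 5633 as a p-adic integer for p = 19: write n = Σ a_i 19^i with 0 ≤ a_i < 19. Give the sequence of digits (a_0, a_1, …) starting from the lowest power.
(a_0, a_1, …) = (9, 11, 15)

Repeated division by 19 gives the digits low-to-high: 5633 = 9 + 11·19^1 + 15·19^2. Digit sequence: (9, 11, 15).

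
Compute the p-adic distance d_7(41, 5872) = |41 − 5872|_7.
d_7(41, 5872) = 1/343

Step 1 — x − y = 41 − 5872 = -5831. Step 2 — v_7(-5831) = 3 (factor: -5831 = −(7^3 · 17); the sign does not affect v_p). Step 3 — |x − y|_7 = 7^{-3} = 1/343.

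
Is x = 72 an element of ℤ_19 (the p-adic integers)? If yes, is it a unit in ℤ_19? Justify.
x ∈ ℤ_19^× (unit); v_19(x) = 0

ℤ_19 = {x ∈ ℚ_19 : v_19(x) ≥ 0} and ℤ_19^× = {x ∈ ℤ_19 : v_19(x) = 0}. Here v_19(72) = v_19(num) − v_19(den) = 0; compare against these criteria.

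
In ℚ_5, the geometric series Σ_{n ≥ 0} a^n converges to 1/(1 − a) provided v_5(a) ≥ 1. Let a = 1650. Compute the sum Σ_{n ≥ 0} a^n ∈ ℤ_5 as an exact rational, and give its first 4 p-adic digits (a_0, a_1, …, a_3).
Σ a^n = 1/(1 − a) = -1/1649;  first 4 digits = (1, 0, 1, 3)

v_5(a) = 2 ≥ 1, so the series converges in ℤ_5 to 1/(1 − a) = 1/(1 − 1650) = -1/1649. Expand this rational in ℤ_5: compute digits iteratively via d_i = x_i mod 5, x_{i+1} = (x_i − d_i)/5. The first 4 digits are (1, 0, 1, 3).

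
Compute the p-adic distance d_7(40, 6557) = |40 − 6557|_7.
d_7(40, 6557) = 1/343

Step 1 — x − y = 40 − 6557 = -6517. Step 2 — v_7(-6517) = 3 (factor: -6517 = −(7^3 · 19); the sign does not affect v_p). Step 3 — |x − y|_7 = 7^{-3} = 1/343.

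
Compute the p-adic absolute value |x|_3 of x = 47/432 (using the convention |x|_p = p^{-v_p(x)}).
|47/432|_3 = 27

Step 1 — compute v_3(x) by factoring powers of 3 out of the numerator and denominator: v_3(47/432) = -3. Step 2 — apply |x|_p = p^{-v_p(x)} = 3^{3} = 27.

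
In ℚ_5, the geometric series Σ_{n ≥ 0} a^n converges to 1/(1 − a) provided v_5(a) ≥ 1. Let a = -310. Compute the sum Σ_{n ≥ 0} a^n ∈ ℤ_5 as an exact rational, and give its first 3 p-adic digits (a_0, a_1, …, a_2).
Σ a^n = 1/(1 − a) = 1/311;  first 3 digits = (1, 3, 1)

v_5(a) = 1 ≥ 1, so the series converges in ℤ_5 to 1/(1 − a) = 1/(1 − (-310)) = 1/311. Expand this rational in ℤ_5: compute digits iteratively via d_i = x_i mod 5, x_{i+1} = (x_i − d_i)/5. The first 3 digits are (1, 3, 1).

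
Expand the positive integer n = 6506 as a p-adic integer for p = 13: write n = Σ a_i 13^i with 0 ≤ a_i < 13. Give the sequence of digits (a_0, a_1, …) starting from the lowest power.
(a_0, a_1, …) = (6, 6, 12, 2)

Repeated division by 13 gives the digits low-to-high: 6506 = 6 + 6·13^1 + 12·13^2 + 2·13^3. Digit sequence: (6, 6, 12, 2).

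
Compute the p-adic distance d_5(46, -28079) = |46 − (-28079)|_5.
d_5(46, -28079) = 1/3125

Step 1 — x − y = 46 − (-28079) = 28125. Step 2 — v_5(28125) = 5 (factor: 28125 = (5^5 · 9); the sign does not affect v_p). Step 3 — |x − y|_5 = 5^{-5} = 1/3125.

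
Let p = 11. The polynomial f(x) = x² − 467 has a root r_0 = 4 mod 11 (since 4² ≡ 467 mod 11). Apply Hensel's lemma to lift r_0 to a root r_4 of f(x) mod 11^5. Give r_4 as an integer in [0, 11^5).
r_4 = 86893 (mod 161051)

Hensel's recurrence: r_{i+1} = r_i − f(r_i)·(f′(r_i))^{-1} mod 11^{i+2}, with f′(x) = 2x. Iterate:
  r_0 = 4 (mod 11)
  r_1 = 15 (mod 121)
  r_2 = 378 (mod 1331)
  r_3 = 13688 (mod 14641)
  r_4 = 86893 (mod 161051)
Final: r_4 = 86893, and one checks f(r_4) ≡ 0 mod 11^5.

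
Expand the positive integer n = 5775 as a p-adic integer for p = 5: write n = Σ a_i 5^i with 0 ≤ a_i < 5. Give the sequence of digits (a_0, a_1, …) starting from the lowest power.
(a_0, a_1, …) = (0, 0, 1, 1, 4, 1)

Repeated division by 5 gives the digits low-to-high: 5775 = 1·5^2 + 1·5^3 + 4·5^4 + 1·5^5. Digit sequence: (0, 0, 1, 1, 4, 1).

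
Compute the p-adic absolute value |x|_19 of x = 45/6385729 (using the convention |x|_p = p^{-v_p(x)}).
|45/6385729|_19 = 130321

Step 1 — compute v_19(x) by factoring powers of 19 out of the numerator and denominator: v_19(45/6385729) = -4. Step 2 — apply |x|_p = p^{-v_p(x)} = 19^{4} = 130321.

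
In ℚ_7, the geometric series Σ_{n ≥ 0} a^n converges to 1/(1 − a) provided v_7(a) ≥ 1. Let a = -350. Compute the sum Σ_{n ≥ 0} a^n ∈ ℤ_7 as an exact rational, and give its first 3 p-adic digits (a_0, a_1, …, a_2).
Σ a^n = 1/(1 − a) = 1/351;  first 3 digits = (1, 6, 0)

v_7(a) = 1 ≥ 1, so the series converges in ℤ_7 to 1/(1 − a) = 1/(1 − (-350)) = 1/351. Expand this rational in ℤ_7: compute digits iteratively via d_i = x_i mod 7, x_{i+1} = (x_i − d_i)/7. The first 3 digits are (1, 6, 0).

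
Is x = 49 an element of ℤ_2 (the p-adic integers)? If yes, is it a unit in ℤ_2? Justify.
x ∈ ℤ_2^× (unit); v_2(x) = 0

ℤ_2 = {x ∈ ℚ_2 : v_2(x) ≥ 0} and ℤ_2^× = {x ∈ ℤ_2 : v_2(x) = 0}. Here v_2(49) = v_2(num) − v_2(den) = 0; compare against these criteria.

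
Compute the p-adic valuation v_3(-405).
v_3(-405) = 4

v_3(n) is the largest exponent k such that 3^k divides n. Factor out: -405 = -3^4 · 5. (Sign doesn't affect v_p.) So v_3(-405) = 4.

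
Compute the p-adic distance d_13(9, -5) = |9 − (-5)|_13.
d_13(9, -5) = 1

Step 1 — x − y = 9 − (-5) = 14. Step 2 — v_13(14) = 0 (factor: 14 = (13^0 · 14); the sign does not affect v_p). Step 3 — |x − y|_13 = 13^{0} = 1.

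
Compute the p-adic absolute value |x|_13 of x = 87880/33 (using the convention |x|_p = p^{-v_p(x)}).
|87880/33|_13 = 1/2197

Step 1 — compute v_13(x) by factoring powers of 13 out of the numerator and denominator: v_13(87880/33) = 3. Step 2 — apply |x|_p = p^{-v_p(x)} = 13^{-3} = 1/2197.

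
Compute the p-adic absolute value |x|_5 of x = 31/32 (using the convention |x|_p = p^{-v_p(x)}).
|31/32|_5 = 1

Step 1 — compute v_5(x) by factoring powers of 5 out of the numerator and denominator: v_5(31/32) = 0. Step 2 — apply |x|_p = p^{-v_p(x)} = 5^{0} = 1.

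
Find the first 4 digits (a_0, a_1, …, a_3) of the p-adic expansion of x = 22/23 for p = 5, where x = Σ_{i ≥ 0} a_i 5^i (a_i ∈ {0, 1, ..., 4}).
(a_0, …, a_3) = (4, 2, 1, 1)

v_5(22/23) = 0 (numerator and denominator both coprime to 5), so x ∈ ℤ_5^×. Compute digits iteratively via a_i = x_i mod 5, x_{i+1} = (x_i − a_i)/5, with x_0 = x:
  x_0 = 22/23;  a_0 = 4;  x_1 = (x_0 − 4)/5 = -14/23
  x_1 = -14/23;  a_1 = 2;  x_2 = (x_1 − 2)/5 = -12/23
  x_2 = -12/23;  a_2 = 1;  x_3 = (x_2 − 1)/5 = -7/23
  x_3 = -7/23;  a_3 = 1;  x_4 = (x_3 − 1)/5 = -6/23
Digits: (4, 2, 1, 1).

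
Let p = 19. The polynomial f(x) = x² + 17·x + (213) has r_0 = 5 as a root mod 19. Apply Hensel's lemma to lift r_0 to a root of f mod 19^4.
r_3 = 35478 (mod 130321)

Hensel: r_{i+1} = r_i − f(r_i)·(f′(r_i))^{-1} mod 19^{i+2}, f′(x) = 2x + 17. Iterate:
  r_0 = 5 (mod 19)
  r_1 = 100 (mod 361)
  r_2 = 1183 (mod 6859)
  r_3 = 35478 (mod 130321)
Final: r = 35478 satisfies f(r) ≡ 0 mod 19^4.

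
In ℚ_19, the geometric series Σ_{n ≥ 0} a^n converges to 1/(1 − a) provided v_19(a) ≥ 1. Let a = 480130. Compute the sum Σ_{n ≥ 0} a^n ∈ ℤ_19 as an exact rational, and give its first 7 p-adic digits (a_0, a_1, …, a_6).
Σ a^n = 1/(1 − a) = -1/480129;  first 7 digits = (1, 0, 0, 13, 3, 0, 17)

v_19(a) = 3 ≥ 1, so the series converges in ℤ_19 to 1/(1 − a) = 1/(1 − 480130) = -1/480129. Expand this rational in ℤ_19: compute digits iteratively via d_i = x_i mod 19, x_{i+1} = (x_i − d_i)/19. The first 7 digits are (1, 0, 0, 13, 3, 0, 17).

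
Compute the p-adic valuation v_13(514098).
v_13(514098) = 4

v_13(n) is the largest exponent k such that 13^k divides n. Factor out: 514098 = 13^4 · 18. (Sign doesn't affect v_p.) So v_13(514098) = 4.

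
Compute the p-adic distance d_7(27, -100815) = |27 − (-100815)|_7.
d_7(27, -100815) = 1/16807

Step 1 — x − y = 27 − (-100815) = 100842. Step 2 — v_7(100842) = 5 (factor: 100842 = (7^5 · 6); the sign does not affect v_p). Step 3 — |x − y|_7 = 7^{-5} = 1/16807.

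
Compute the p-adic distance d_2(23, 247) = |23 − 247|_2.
d_2(23, 247) = 1/32

Step 1 — x − y = 23 − 247 = -224. Step 2 — v_2(-224) = 5 (factor: -224 = −(2^5 · 7); the sign does not affect v_p). Step 3 — |x − y|_2 = 2^{-5} = 1/32.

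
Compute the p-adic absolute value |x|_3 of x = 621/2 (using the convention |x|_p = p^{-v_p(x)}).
|621/2|_3 = 1/27

Step 1 — compute v_3(x) by factoring powers of 3 out of the numerator and denominator: v_3(621/2) = 3. Step 2 — apply |x|_p = p^{-v_p(x)} = 3^{-3} = 1/27.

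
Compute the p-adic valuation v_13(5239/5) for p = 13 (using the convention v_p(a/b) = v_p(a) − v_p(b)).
v_13(5239/5) = 2

Factor powers of 13 from the numerator and denominator of the reduced fraction: 5239 = 13^2 · 31 and 5 = 13^0 · 5. Apply v_p(a/b) = v_p(a) − v_p(b): v_13(5239/5) = 2 − 0 = 2.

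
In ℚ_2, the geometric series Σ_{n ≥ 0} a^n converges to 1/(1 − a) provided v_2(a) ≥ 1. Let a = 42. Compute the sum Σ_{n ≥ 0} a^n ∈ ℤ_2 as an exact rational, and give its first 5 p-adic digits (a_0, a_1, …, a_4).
Σ a^n = 1/(1 − a) = -1/41;  first 5 digits = (1, 1, 1, 0, 0)

v_2(a) = 1 ≥ 1, so the series converges in ℤ_2 to 1/(1 − a) = 1/(1 − 42) = -1/41. Expand this rational in ℤ_2: compute digits iteratively via d_i = x_i mod 2, x_{i+1} = (x_i − d_i)/2. The first 5 digits are (1, 1, 1, 0, 0).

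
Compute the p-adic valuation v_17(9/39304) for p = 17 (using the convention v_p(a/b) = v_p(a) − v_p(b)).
v_17(9/39304) = -3

Factor powers of 17 from the numerator and denominator of the reduced fraction: 9 = 17^0 · 9 and 39304 = 17^3 · 8. Apply v_p(a/b) = v_p(a) − v_p(b): v_17(9/39304) = 0 − 3 = -3.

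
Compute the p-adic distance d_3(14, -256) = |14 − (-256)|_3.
d_3(14, -256) = 1/27

Step 1 — x − y = 14 − (-256) = 270. Step 2 — v_3(270) = 3 (factor: 270 = (3^3 · 10); the sign does not affect v_p). Step 3 — |x − y|_3 = 3^{-3} = 1/27.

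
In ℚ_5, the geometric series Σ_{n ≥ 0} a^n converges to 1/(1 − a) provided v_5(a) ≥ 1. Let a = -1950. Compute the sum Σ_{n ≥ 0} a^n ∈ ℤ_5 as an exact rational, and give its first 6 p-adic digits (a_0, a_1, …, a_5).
Σ a^n = 1/(1 − a) = 1/1951;  first 6 digits = (1, 0, 2, 4, 0, 1)

v_5(a) = 2 ≥ 1, so the series converges in ℤ_5 to 1/(1 − a) = 1/(1 − (-1950)) = 1/1951. Expand this rational in ℤ_5: compute digits iteratively via d_i = x_i mod 5, x_{i+1} = (x_i − d_i)/5. The first 6 digits are (1, 0, 2, 4, 0, 1).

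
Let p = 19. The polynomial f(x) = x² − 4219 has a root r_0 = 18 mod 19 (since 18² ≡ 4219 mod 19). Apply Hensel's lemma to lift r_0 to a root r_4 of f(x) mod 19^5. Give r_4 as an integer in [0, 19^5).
r_4 = 1141538 (mod 2476099)

Hensel's recurrence: r_{i+1} = r_i − f(r_i)·(f′(r_i))^{-1} mod 19^{i+2}, with f′(x) = 2x. Iterate:
  r_0 = 18 (mod 19)
  r_1 = 56 (mod 361)
  r_2 = 2944 (mod 6859)
  r_3 = 98970 (mod 130321)
  r_4 = 1141538 (mod 2476099)
Final: r_4 = 1141538, and one checks f(r_4) ≡ 0 mod 19^5.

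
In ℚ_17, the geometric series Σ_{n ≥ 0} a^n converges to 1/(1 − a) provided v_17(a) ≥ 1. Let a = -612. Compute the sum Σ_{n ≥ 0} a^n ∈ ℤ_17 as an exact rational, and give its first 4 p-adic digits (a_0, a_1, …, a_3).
Σ a^n = 1/(1 − a) = 1/613;  first 4 digits = (1, 15, 1, 0)

v_17(a) = 1 ≥ 1, so the series converges in ℤ_17 to 1/(1 − a) = 1/(1 − (-612)) = 1/613. Expand this rational in ℤ_17: compute digits iteratively via d_i = x_i mod 17, x_{i+1} = (x_i − d_i)/17. The first 4 digits are (1, 15, 1, 0).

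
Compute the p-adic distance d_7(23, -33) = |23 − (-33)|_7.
d_7(23, -33) = 1/7

Step 1 — x − y = 23 − (-33) = 56. Step 2 — v_7(56) = 1 (factor: 56 = (7^1 · 8); the sign does not affect v_p). Step 3 — |x − y|_7 = 7^{-1} = 1/7.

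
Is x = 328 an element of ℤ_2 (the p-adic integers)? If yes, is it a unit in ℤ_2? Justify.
x ∈ ℤ_2 but not a unit; v_2(x) = 3 > 0

ℤ_2 = {x ∈ ℚ_2 : v_2(x) ≥ 0} and ℤ_2^× = {x ∈ ℤ_2 : v_2(x) = 0}. Here v_2(328) = v_2(num) − v_2(den) = 3; compare against these criteria.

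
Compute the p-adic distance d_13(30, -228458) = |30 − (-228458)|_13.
d_13(30, -228458) = 1/28561

Step 1 — x − y = 30 − (-228458) = 228488. Step 2 — v_13(228488) = 4 (factor: 228488 = (13^4 · 8); the sign does not affect v_p). Step 3 — |x − y|_13 = 13^{-4} = 1/28561.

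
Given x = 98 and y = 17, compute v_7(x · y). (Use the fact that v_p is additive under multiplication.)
v_7(1666) = 2

v_p(x) = 2 (factor: 98 = 7^2 · 2); v_p(y) = 0 (factor: 17 = 7^0 · 17). Additivity: v_p(xy) = v_p(x) + v_p(y) = 2 + 0 = 2. (Direct check: xy = 1666 = 7^2 · (34).)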